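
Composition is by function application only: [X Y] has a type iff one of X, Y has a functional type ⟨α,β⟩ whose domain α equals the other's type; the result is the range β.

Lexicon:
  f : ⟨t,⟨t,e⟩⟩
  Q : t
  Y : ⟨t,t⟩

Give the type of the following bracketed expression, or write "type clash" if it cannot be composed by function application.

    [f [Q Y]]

[Q Y] — Y of type ⟨t,t⟩ combines with Q of type t: type t.
[f [Q Y]] — f of type ⟨t,⟨t,e⟩⟩ combines with [Q Y] of type t: type ⟨t,e⟩.

⟨t,e⟩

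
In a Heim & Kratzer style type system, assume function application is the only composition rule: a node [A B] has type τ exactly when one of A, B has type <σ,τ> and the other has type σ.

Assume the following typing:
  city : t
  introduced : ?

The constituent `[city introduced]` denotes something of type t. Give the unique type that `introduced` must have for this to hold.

[city introduced] is required to be t. city : t cannot yield t as functor, so introduced : <t,t>.

<t,t>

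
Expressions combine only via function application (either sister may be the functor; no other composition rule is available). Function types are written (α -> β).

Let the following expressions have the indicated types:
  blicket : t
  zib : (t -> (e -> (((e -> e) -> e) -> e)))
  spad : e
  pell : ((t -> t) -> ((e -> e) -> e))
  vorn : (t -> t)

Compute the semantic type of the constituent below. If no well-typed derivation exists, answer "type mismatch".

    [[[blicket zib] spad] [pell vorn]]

[blicket zib] — zib of type (t -> (e -> (((e -> e) -> e) -> e))) combines with blicket of type t: type (e -> (((e -> e) -> e) -> e)).
[[blicket zib] spad] — [blicket zib] of type (e -> (((e -> e) -> e) -> e)) combines with spad of type e: type (((e -> e) -> e) -> e).
[pell vorn] — pell of type ((t -> t) -> ((e -> e) -> e)) combines with vorn of type (t -> t): type ((e -> e) -> e).
[[[blicket zib] spad] [pell vorn]] — [[blicket zib] spad] of type (((e -> e) -> e) -> e) combines with [pell vorn] of type ((e -> e) -> e): type e.

e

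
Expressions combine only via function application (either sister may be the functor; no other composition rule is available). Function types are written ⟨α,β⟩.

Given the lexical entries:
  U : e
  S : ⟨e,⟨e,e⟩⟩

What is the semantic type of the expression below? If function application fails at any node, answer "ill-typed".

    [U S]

⟨e,e⟩

[U S] — S of type ⟨e,⟨e,e⟩⟩ combines with U of type e: type ⟨e,e⟩.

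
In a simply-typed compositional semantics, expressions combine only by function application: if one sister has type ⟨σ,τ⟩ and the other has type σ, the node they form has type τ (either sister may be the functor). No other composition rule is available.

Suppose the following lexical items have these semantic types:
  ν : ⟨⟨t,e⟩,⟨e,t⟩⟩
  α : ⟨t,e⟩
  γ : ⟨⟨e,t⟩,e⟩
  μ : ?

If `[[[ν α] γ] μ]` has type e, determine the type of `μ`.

[[[ν α] γ] μ] must have type e. The sister [[ν α] γ] has type e; that is not a function onto e, so μ must be the functor, of type ⟨e,e⟩.

⟨e,e⟩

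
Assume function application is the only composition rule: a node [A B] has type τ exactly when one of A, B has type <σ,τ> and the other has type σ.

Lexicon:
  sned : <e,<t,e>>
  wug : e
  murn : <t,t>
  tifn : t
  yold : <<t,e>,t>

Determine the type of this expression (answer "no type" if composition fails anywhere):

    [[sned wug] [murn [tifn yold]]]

no type

[sned wug]: sned is <e,<t,e>>, wug is e; result <t,e>.
At [tifn yold]: neither t nor <<t,e>,t> can take the other as argument; the node is ill-typed.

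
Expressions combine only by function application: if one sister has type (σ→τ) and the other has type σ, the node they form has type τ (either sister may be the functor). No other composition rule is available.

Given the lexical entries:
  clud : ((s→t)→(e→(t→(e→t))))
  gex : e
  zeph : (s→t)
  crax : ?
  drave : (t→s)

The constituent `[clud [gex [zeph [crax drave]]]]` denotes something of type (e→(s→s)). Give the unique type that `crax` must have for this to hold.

((t→s)→((s→t)→(e→(((s→t)→(e→(t→(e→t))))→(e→(s→s))))))

At [clud [gex [zeph [crax drave]]]] (required: (e→(s→s))): clud is ((s→t)→(e→(t→(e→t)))), which is not a function with range (e→(s→s)); hence [gex [zeph [crax drave]]] is the functor — type (((s→t)→(e→(t→(e→t))))→(e→(s→s))).
At [gex [zeph [crax drave]]] (required: (((s→t)→(e→(t→(e→t))))→(e→(s→s)))): gex is e, which is not a function with range (((s→t)→(e→(t→(e→t))))→(e→(s→s))); hence [zeph [crax drave]] is the functor — type (e→(((s→t)→(e→(t→(e→t))))→(e→(s→s)))).
At [zeph [crax drave]] (required: (e→(((s→t)→(e→(t→(e→t))))→(e→(s→s))))): zeph is (s→t), which is not a function with range (e→(((s→t)→(e→(t→(e→t))))→(e→(s→s)))); hence [crax drave] is the functor — type ((s→t)→(e→(((s→t)→(e→(t→(e→t))))→(e→(s→s))))).
At [crax drave] (required: ((s→t)→(e→(((s→t)→(e→(t→(e→t))))→(e→(s→s)))))): drave is (t→s), which is not a function with range ((s→t)→(e→(((s→t)→(e→(t→(e→t))))→(e→(s→s))))); hence crax is the functor — type ((t→s)→((s→t)→(e→(((s→t)→(e→(t→(e→t))))→(e→(s→s)))))).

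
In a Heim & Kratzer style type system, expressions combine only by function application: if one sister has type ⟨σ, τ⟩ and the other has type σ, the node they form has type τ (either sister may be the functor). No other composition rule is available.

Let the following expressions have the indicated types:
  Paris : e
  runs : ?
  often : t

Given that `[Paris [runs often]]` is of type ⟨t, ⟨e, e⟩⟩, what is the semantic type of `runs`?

[Paris [runs often]] must have type ⟨t, ⟨e, e⟩⟩. The sister Paris has type e; that is not a function onto ⟨t, ⟨e, e⟩⟩, so [runs often] must be the functor, of type ⟨e, ⟨t, ⟨e, e⟩⟩⟩.
[runs often] must have type ⟨e, ⟨t, ⟨e, e⟩⟩⟩. The sister often has type t; that is not a function onto ⟨e, ⟨t, ⟨e, e⟩⟩⟩, so runs must be the functor, of type ⟨t, ⟨e, ⟨t, ⟨e, e⟩⟩⟩⟩.

⟨t, ⟨e, ⟨t, ⟨e, e⟩⟩⟩⟩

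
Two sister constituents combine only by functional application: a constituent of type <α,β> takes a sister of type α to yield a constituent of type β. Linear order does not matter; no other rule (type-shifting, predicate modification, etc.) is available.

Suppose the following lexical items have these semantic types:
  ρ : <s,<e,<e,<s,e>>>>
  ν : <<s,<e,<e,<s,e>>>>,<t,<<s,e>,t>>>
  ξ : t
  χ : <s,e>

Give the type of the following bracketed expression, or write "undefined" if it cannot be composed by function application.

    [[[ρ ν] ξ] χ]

t

[ρ ν]: functor ν : <<s,<e,<e,<s,e>>>>,<t,<<s,e>,t>>>, argument ρ : <s,<e,<e,<s,e>>>>; result <t,<<s,e>,t>>.
[[ρ ν] ξ]: functor [ρ ν] : <t,<<s,e>,t>>, argument ξ : t; result <<s,e>,t>.
[[[ρ ν] ξ] χ]: functor [[ρ ν] ξ] : <<s,e>,t>, argument χ : <s,e>; result t.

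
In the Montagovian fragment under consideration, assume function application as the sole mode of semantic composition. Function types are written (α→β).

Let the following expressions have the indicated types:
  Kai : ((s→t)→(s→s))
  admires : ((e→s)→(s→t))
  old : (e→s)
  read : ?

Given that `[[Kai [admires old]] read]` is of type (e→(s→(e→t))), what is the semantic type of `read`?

((s→s)→(e→(s→(e→t))))

At [[Kai [admires old]] read] (required: (e→(s→(e→t)))): [Kai [admires old]] is (s→s), which is not a function with range (e→(s→(e→t))); hence read is the functor — type ((s→s)→(e→(s→(e→t)))).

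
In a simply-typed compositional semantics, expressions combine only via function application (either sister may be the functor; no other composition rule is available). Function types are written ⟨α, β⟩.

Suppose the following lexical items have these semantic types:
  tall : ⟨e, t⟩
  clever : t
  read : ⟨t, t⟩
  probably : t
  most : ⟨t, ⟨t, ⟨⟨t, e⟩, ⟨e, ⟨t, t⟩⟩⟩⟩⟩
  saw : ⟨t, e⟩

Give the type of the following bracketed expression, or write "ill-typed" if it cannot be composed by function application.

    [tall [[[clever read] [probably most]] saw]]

ill-typed

[clever read]: read is ⟨t, t⟩, clever is t; result t.
[probably most]: most is ⟨t, ⟨t, ⟨⟨t, e⟩, ⟨e, ⟨t, t⟩⟩⟩⟩⟩, probably is t; result ⟨t, ⟨⟨t, e⟩, ⟨e, ⟨t, t⟩⟩⟩⟩.
[[clever read] [probably most]]: [probably most] is ⟨t, ⟨⟨t, e⟩, ⟨e, ⟨t, t⟩⟩⟩⟩, [clever read] is t; result ⟨⟨t, e⟩, ⟨e, ⟨t, t⟩⟩⟩.
[[[clever read] [probably most]] saw]: [[clever read] [probably most]] is ⟨⟨t, e⟩, ⟨e, ⟨t, t⟩⟩⟩, saw is ⟨t, e⟩; result ⟨e, ⟨t, t⟩⟩.
[tall [[[clever read] [probably most]] saw]]: ⟨e, t⟩ with ⟨e, ⟨t, t⟩⟩ — neither is a function whose domain matches the other; composition fails here.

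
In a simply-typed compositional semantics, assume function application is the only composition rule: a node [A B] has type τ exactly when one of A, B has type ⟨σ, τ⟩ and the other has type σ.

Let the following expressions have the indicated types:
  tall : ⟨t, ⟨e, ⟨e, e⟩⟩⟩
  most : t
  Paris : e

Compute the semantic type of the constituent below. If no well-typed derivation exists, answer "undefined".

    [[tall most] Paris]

⟨e, e⟩

At [tall most], tall : ⟨t, ⟨e, ⟨e, e⟩⟩⟩ takes most : t, giving ⟨e, ⟨e, e⟩⟩.
At [[tall most] Paris], [tall most] : ⟨e, ⟨e, e⟩⟩ takes Paris : e, giving ⟨e, e⟩.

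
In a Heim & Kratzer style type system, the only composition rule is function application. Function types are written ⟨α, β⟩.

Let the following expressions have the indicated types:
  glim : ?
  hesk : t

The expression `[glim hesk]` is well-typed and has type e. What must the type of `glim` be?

⟨t, e⟩

At [glim hesk] (required: e): hesk is t, which is not a function with range e; hence glim is the functor — type ⟨t, e⟩.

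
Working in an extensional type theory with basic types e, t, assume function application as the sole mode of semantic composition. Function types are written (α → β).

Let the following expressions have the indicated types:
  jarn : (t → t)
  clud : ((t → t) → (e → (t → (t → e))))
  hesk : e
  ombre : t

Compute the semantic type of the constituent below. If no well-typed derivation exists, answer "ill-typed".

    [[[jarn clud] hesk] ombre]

At [jarn clud], clud : ((t → t) → (e → (t → (t → e)))) takes jarn : (t → t), giving (e → (t → (t → e))).
At [[jarn clud] hesk], [jarn clud] : (e → (t → (t → e))) takes hesk : e, giving (t → (t → e)).
At [[[jarn clud] hesk] ombre], [[jarn clud] hesk] : (t → (t → e)) takes ombre : t, giving (t → e).

(t → e)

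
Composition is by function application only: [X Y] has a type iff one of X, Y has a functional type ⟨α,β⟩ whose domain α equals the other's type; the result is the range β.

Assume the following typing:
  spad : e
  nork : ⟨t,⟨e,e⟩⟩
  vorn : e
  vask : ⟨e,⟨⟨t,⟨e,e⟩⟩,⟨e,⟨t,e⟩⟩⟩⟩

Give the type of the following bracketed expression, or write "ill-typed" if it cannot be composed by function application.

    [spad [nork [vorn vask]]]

[vorn vask]: ⟨e,⟨⟨t,⟨e,e⟩⟩,⟨e,⟨t,e⟩⟩⟩⟩ applied to e yields ⟨⟨t,⟨e,e⟩⟩,⟨e,⟨t,e⟩⟩⟩.
[nork [vorn vask]]: ⟨⟨t,⟨e,e⟩⟩,⟨e,⟨t,e⟩⟩⟩ applied to ⟨t,⟨e,e⟩⟩ yields ⟨e,⟨t,e⟩⟩.
[spad [nork [vorn vask]]]: ⟨e,⟨t,e⟩⟩ applied to e yields ⟨t,e⟩.

⟨t,e⟩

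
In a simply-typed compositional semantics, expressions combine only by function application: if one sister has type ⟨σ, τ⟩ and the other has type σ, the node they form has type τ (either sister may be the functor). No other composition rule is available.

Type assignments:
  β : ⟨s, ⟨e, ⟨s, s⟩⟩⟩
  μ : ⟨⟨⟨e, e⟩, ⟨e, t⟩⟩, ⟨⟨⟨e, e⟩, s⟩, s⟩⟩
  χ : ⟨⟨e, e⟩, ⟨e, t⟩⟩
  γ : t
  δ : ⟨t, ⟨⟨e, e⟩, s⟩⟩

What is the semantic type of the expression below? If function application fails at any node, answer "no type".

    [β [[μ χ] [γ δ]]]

[μ χ] — μ of type ⟨⟨⟨e, e⟩, ⟨e, t⟩⟩, ⟨⟨⟨e, e⟩, s⟩, s⟩⟩ combines with χ of type ⟨⟨e, e⟩, ⟨e, t⟩⟩: type ⟨⟨⟨e, e⟩, s⟩, s⟩.
[γ δ] — δ of type ⟨t, ⟨⟨e, e⟩, s⟩⟩ combines with γ of type t: type ⟨⟨e, e⟩, s⟩.
[[μ χ] [γ δ]] — [μ χ] of type ⟨⟨⟨e, e⟩, s⟩, s⟩ combines with [γ δ] of type ⟨⟨e, e⟩, s⟩: type s.
[β [[μ χ] [γ δ]]] — β of type ⟨s, ⟨e, ⟨s, s⟩⟩⟩ combines with [[μ χ] [γ δ]] of type s: type ⟨e, ⟨s, s⟩⟩.

⟨e, ⟨s, s⟩⟩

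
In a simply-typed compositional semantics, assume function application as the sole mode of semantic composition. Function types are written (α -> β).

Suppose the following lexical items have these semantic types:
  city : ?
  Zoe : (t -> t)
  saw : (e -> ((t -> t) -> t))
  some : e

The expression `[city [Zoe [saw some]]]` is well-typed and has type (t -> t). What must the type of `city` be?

For [city [Zoe [saw some]]] to have type (t -> t) with [Zoe [saw some]] of type t, city must be the function: city : (t -> (t -> t)).

(t -> (t -> t))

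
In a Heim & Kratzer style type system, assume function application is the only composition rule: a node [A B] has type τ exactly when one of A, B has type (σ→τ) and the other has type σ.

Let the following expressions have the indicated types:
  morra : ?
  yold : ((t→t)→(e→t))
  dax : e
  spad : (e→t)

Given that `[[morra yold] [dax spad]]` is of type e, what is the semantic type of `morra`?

(((t→t)→(e→t))→(t→e))

At [[morra yold] [dax spad]] (required: e): [dax spad] is t, which is not a function with range e; hence [morra yold] is the functor — type (t→e).
At [morra yold] (required: (t→e)): yold is ((t→t)→(e→t)), which is not a function with range (t→e); hence morra is the functor — type (((t→t)→(e→t))→(t→e)).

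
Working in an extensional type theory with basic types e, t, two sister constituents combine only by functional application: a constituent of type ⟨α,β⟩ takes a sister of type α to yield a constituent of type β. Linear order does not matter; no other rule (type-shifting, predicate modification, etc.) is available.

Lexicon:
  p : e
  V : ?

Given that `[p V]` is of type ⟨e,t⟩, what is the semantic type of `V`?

[p V] is required to be ⟨e,t⟩. p : e cannot yield ⟨e,t⟩ as functor, so V : ⟨e,⟨e,t⟩⟩.

⟨e,⟨e,t⟩⟩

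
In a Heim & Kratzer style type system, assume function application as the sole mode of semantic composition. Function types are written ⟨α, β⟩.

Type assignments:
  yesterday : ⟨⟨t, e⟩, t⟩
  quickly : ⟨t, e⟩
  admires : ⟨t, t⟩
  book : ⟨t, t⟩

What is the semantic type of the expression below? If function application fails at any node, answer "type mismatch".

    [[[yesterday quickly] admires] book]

[yesterday quickly]: ⟨⟨t, e⟩, t⟩ applied to ⟨t, e⟩ yields t.
[[yesterday quickly] admires]: ⟨t, t⟩ applied to t yields t.
[[[yesterday quickly] admires] book]: ⟨t, t⟩ applied to t yields t.

t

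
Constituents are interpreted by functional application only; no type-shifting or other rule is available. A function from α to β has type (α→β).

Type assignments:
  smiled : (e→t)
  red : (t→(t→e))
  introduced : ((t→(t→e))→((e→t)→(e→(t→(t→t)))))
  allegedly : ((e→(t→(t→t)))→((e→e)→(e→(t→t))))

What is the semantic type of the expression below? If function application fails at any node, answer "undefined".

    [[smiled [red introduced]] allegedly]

((e→e)→(e→(t→t)))

[red introduced] — introduced of type ((t→(t→e))→((e→t)→(e→(t→(t→t))))) combines with red of type (t→(t→e)): type ((e→t)→(e→(t→(t→t)))).
[smiled [red introduced]] — [red introduced] of type ((e→t)→(e→(t→(t→t)))) combines with smiled of type (e→t): type (e→(t→(t→t))).
[[smiled [red introduced]] allegedly] — allegedly of type ((e→(t→(t→t)))→((e→e)→(e→(t→t)))) combines with [smiled [red introduced]] of type (e→(t→(t→t))): type ((e→e)→(e→(t→t))).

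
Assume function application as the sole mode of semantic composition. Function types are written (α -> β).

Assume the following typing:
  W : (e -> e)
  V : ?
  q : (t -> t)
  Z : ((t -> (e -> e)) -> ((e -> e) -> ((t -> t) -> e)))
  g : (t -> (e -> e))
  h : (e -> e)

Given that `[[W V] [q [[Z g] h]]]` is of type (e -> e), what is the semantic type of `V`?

((e -> e) -> (e -> (e -> e)))

At [[W V] [q [[Z g] h]]] (required: (e -> e)): [q [[Z g] h]] is e, which is not a function with range (e -> e); hence [W V] is the functor — type (e -> (e -> e)).
At [W V] (required: (e -> (e -> e))): W is (e -> e), which is not a function with range (e -> (e -> e)); hence V is the functor — type ((e -> e) -> (e -> (e -> e))).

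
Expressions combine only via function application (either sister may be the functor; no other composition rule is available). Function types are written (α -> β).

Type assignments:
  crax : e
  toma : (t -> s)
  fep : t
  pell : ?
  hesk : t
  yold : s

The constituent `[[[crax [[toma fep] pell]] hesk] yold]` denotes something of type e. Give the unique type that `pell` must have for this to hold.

[[[crax [[toma fep] pell]] hesk] yold] must have type e. The sister yold has type s; that is not a function onto e, so [[crax [[toma fep] pell]] hesk] must be the functor, of type (s -> e).
[[crax [[toma fep] pell]] hesk] must have type (s -> e). The sister hesk has type t; that is not a function onto (s -> e), so [crax [[toma fep] pell]] must be the functor, of type (t -> (s -> e)).
[crax [[toma fep] pell]] must have type (t -> (s -> e)). The sister crax has type e; that is not a function onto (t -> (s -> e)), so [[toma fep] pell] must be the functor, of type (e -> (t -> (s -> e))).
[[toma fep] pell] must have type (e -> (t -> (s -> e))). The sister [toma fep] has type s; that is not a function onto (e -> (t -> (s -> e))), so pell must be the functor, of type (s -> (e -> (t -> (s -> e)))).

(s -> (e -> (t -> (s -> e))))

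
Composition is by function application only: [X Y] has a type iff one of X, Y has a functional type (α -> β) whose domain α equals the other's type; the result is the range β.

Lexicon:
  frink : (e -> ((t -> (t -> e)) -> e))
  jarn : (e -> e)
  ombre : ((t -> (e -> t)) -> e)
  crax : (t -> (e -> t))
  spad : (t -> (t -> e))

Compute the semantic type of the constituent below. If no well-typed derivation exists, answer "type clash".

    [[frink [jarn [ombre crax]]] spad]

[ombre crax]: ombre is ((t -> (e -> t)) -> e), crax is (t -> (e -> t)); result e.
[jarn [ombre crax]]: jarn is (e -> e), [ombre crax] is e; result e.
[frink [jarn [ombre crax]]]: frink is (e -> ((t -> (t -> e)) -> e)), [jarn [ombre crax]] is e; result ((t -> (t -> e)) -> e).
[[frink [jarn [ombre crax]]] spad]: [frink [jarn [ombre crax]]] is ((t -> (t -> e)) -> e), spad is (t -> (t -> e)); result e.

e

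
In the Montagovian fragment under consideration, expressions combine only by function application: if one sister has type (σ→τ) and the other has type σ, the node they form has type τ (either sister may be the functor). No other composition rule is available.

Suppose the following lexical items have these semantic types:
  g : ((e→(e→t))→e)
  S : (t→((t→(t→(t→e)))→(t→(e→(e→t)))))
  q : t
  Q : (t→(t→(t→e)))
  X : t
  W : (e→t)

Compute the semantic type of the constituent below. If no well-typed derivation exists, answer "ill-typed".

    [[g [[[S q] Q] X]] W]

[S q]: functor S : (t→((t→(t→(t→e)))→(t→(e→(e→t))))), argument q : t; result ((t→(t→(t→e)))→(t→(e→(e→t)))).
[[S q] Q]: functor [S q] : ((t→(t→(t→e)))→(t→(e→(e→t)))), argument Q : (t→(t→(t→e))); result (t→(e→(e→t))).
[[[S q] Q] X]: functor [[S q] Q] : (t→(e→(e→t))), argument X : t; result (e→(e→t)).
[g [[[S q] Q] X]]: functor g : ((e→(e→t))→e), argument [[[S q] Q] X] : (e→(e→t)); result e.
[[g [[[S q] Q] X]] W]: functor W : (e→t), argument [g [[[S q] Q] X]] : e; result t.

t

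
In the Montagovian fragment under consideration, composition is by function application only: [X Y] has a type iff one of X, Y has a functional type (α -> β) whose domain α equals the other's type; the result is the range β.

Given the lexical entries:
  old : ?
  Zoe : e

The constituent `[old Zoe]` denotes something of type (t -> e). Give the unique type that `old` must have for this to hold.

(e -> (t -> e))

[old Zoe] must have type (t -> e). The sister Zoe has type e; that is not a function onto (t -> e), so old must be the functor, of type (e -> (t -> e)).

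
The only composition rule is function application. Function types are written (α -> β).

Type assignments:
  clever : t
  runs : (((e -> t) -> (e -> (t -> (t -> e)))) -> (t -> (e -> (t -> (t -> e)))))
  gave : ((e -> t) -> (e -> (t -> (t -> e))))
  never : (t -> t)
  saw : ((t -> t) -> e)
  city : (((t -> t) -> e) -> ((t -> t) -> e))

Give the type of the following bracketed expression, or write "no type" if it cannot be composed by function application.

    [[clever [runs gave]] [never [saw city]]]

(t -> (t -> e))

[runs gave]: functor runs : (((e -> t) -> (e -> (t -> (t -> e)))) -> (t -> (e -> (t -> (t -> e))))), argument gave : ((e -> t) -> (e -> (t -> (t -> e)))); result (t -> (e -> (t -> (t -> e)))).
[clever [runs gave]]: functor [runs gave] : (t -> (e -> (t -> (t -> e)))), argument clever : t; result (e -> (t -> (t -> e))).
[saw city]: functor city : (((t -> t) -> e) -> ((t -> t) -> e)), argument saw : ((t -> t) -> e); result ((t -> t) -> e).
[never [saw city]]: functor [saw city] : ((t -> t) -> e), argument never : (t -> t); result e.
[[clever [runs gave]] [never [saw city]]]: functor [clever [runs gave]] : (e -> (t -> (t -> e))), argument [never [saw city]] : e; result (t -> (t -> e)).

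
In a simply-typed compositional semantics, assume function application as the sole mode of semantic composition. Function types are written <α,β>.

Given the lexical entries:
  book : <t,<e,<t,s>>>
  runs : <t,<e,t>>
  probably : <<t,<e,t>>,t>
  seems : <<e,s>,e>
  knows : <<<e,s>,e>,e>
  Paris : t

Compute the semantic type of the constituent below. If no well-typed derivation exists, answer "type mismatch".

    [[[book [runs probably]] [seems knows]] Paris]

[runs probably]: functor probably : <<t,<e,t>>,t>, argument runs : <t,<e,t>>; result t.
[book [runs probably]]: functor book : <t,<e,<t,s>>>, argument [runs probably] : t; result <e,<t,s>>.
[seems knows]: functor knows : <<<e,s>,e>,e>, argument seems : <<e,s>,e>; result e.
[[book [runs probably]] [seems knows]]: functor [book [runs probably]] : <e,<t,s>>, argument [seems knows] : e; result <t,s>.
[[[book [runs probably]] [seems knows]] Paris]: functor [[book [runs probably]] [seems knows]] : <t,s>, argument Paris : t; result s.

s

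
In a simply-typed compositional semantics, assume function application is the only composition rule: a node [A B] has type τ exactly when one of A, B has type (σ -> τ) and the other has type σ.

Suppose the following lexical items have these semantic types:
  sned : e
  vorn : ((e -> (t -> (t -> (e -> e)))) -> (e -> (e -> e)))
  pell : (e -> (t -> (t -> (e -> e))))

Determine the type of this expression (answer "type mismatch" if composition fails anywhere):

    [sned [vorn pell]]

(e -> e)

[vorn pell]: ((e -> (t -> (t -> (e -> e)))) -> (e -> (e -> e))) applied to (e -> (t -> (t -> (e -> e)))) yields (e -> (e -> e)).
[sned [vorn pell]]: (e -> (e -> e)) applied to e yields (e -> e).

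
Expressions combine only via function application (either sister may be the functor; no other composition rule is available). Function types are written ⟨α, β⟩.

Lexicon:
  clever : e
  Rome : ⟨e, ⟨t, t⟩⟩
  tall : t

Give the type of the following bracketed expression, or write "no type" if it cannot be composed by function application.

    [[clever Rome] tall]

At [clever Rome], Rome : ⟨e, ⟨t, t⟩⟩ takes clever : e, giving ⟨t, t⟩.
At [[clever Rome] tall], [clever Rome] : ⟨t, t⟩ takes tall : t, giving t.

t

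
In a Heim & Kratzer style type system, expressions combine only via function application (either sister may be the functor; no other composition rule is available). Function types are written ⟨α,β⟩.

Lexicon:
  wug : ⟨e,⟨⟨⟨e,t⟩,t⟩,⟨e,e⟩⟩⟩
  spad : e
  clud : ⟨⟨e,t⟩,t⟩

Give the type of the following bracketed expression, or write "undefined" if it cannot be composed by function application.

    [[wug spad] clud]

At [wug spad], wug : ⟨e,⟨⟨⟨e,t⟩,t⟩,⟨e,e⟩⟩⟩ takes spad : e, giving ⟨⟨⟨e,t⟩,t⟩,⟨e,e⟩⟩.
At [[wug spad] clud], [wug spad] : ⟨⟨⟨e,t⟩,t⟩,⟨e,e⟩⟩ takes clud : ⟨⟨e,t⟩,t⟩, giving ⟨e,e⟩.

⟨e,e⟩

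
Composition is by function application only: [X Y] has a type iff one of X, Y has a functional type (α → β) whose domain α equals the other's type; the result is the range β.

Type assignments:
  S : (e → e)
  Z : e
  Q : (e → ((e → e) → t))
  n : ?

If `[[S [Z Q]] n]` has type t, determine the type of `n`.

[[S [Z Q]] n] must have type t. The sister [S [Z Q]] has type t; that is not a function onto t, so n must be the functor, of type (t → t).

(t → t)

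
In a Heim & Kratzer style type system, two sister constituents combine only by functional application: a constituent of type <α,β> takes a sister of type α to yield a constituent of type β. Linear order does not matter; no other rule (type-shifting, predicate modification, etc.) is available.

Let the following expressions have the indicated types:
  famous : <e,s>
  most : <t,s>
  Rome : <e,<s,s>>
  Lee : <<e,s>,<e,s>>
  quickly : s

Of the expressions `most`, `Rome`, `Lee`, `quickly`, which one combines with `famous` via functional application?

most : <t,s> — neither side's domain matches the other.
Rome : <e,<s,s>> — neither side's domain matches the other.
Lee — combines: Lee : <<e,s>,<e,s>> takes famous : <e,s> as argument, giving <e,s>.
quickly : s — neither side's domain matches the other.

Lee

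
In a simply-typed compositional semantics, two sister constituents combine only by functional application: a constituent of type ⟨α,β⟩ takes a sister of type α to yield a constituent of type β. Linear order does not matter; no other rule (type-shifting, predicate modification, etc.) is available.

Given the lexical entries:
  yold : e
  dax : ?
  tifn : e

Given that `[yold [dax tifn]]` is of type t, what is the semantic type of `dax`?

[yold [dax tifn]] must have type t. The sister yold has type e; that is not a function onto t, so [dax tifn] must be the functor, of type ⟨e,t⟩.
[dax tifn] must have type ⟨e,t⟩. The sister tifn has type e; that is not a function onto ⟨e,t⟩, so dax must be the functor, of type ⟨e,⟨e,t⟩⟩.

⟨e,⟨e,t⟩⟩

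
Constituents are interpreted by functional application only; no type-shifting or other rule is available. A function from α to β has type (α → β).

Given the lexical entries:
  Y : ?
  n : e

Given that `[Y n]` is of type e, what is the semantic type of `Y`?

For [Y n] to have type e with n of type e, Y must be the function: Y : (e → e).

(e → e)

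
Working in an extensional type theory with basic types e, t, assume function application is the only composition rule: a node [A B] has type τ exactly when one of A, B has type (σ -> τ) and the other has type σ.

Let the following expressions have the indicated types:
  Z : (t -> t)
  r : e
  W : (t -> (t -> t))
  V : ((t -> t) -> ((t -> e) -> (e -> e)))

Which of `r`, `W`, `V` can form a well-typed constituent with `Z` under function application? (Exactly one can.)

V

r : e — no; Z wants t, and r wants nothing (atomic).
W : (t -> (t -> t)) — no; Z wants t, and W wants t.
V — combines: V : ((t -> t) -> ((t -> e) -> (e -> e))) takes Z : (t -> t) as argument, giving ((t -> e) -> (e -> e)).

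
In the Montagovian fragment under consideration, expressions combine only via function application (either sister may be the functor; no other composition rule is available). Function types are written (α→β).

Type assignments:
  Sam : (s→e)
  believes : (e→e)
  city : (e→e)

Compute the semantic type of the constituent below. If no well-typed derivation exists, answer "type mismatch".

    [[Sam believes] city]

type mismatch

At [Sam believes]: neither (s→e) nor (e→e) can take the other as argument; the node is ill-typed.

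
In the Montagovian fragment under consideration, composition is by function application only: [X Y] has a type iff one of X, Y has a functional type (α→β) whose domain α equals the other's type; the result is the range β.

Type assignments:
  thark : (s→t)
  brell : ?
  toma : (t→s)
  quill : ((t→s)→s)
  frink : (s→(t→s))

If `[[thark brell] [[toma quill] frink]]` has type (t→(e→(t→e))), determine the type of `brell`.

[[thark brell] [[toma quill] frink]] is required to be (t→(e→(t→e))). [[toma quill] frink] : (t→s) cannot yield (t→(e→(t→e))) as functor, so [thark brell] : ((t→s)→(t→(e→(t→e)))).
[thark brell] is required to be ((t→s)→(t→(e→(t→e)))). thark : (s→t) cannot yield ((t→s)→(t→(e→(t→e)))) as functor, so brell : ((s→t)→((t→s)→(t→(e→(t→e))))).

((s→t)→((t→s)→(t→(e→(t→e)))))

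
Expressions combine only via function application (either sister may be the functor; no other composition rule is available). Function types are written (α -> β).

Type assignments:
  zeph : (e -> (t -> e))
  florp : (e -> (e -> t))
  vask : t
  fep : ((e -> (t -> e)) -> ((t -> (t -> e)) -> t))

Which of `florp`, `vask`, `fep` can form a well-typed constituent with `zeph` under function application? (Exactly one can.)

florp : (e -> (e -> t)) — no; zeph wants e, and florp wants e.
vask : t — no; zeph wants e, and vask wants nothing (atomic).
fep — combines: fep : ((e -> (t -> e)) -> ((t -> (t -> e)) -> t)) takes zeph : (e -> (t -> e)) as argument, giving ((t -> (t -> e)) -> t).

fep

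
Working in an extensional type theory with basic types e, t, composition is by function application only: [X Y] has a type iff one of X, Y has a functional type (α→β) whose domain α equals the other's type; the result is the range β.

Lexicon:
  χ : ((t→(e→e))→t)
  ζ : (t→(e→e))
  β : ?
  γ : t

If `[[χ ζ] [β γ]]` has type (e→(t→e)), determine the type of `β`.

(t→(t→(e→(t→e))))

At [[χ ζ] [β γ]] (required: (e→(t→e))): [χ ζ] is t, which is not a function with range (e→(t→e)); hence [β γ] is the functor — type (t→(e→(t→e))).
At [β γ] (required: (t→(e→(t→e)))): γ is t, which is not a function with range (t→(e→(t→e))); hence β is the functor — type (t→(t→(e→(t→e)))).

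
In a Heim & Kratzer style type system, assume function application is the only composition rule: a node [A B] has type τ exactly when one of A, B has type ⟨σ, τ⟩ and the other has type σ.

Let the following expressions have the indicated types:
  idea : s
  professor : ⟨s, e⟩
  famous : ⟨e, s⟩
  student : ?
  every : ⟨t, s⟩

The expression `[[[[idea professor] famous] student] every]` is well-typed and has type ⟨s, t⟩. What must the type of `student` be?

[[[[idea professor] famous] student] every] must have type ⟨s, t⟩. The sister every has type ⟨t, s⟩; that is not a function onto ⟨s, t⟩, so [[[idea professor] famous] student] must be the functor, of type ⟨⟨t, s⟩, ⟨s, t⟩⟩.
[[[idea professor] famous] student] must have type ⟨⟨t, s⟩, ⟨s, t⟩⟩. The sister [[idea professor] famous] has type s; that is not a function onto ⟨⟨t, s⟩, ⟨s, t⟩⟩, so student must be the functor, of type ⟨s, ⟨⟨t, s⟩, ⟨s, t⟩⟩⟩.

⟨s, ⟨⟨t, s⟩, ⟨s, t⟩⟩⟩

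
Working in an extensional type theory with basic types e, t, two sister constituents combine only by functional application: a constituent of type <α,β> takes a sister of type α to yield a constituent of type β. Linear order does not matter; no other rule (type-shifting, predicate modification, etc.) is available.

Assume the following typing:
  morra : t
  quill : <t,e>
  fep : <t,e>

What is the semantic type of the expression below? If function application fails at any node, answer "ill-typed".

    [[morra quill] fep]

ill-typed

At [morra quill], quill : <t,e> takes morra : t, giving e.
At [[morra quill] fep]: neither e nor <t,e> can take the other as argument; the node is ill-typed.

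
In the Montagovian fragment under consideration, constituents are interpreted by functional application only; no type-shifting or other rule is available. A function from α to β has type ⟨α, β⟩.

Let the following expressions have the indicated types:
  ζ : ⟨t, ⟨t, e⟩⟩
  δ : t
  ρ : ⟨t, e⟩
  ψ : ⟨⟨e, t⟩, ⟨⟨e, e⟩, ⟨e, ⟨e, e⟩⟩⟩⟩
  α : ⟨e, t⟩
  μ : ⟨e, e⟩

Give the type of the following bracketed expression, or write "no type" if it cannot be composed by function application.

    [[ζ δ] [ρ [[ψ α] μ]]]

[ζ δ]: functor ζ : ⟨t, ⟨t, e⟩⟩, argument δ : t; result ⟨t, e⟩.
[ψ α]: functor ψ : ⟨⟨e, t⟩, ⟨⟨e, e⟩, ⟨e, ⟨e, e⟩⟩⟩⟩, argument α : ⟨e, t⟩; result ⟨⟨e, e⟩, ⟨e, ⟨e, e⟩⟩⟩.
[[ψ α] μ]: functor [ψ α] : ⟨⟨e, e⟩, ⟨e, ⟨e, e⟩⟩⟩, argument μ : ⟨e, e⟩; result ⟨e, ⟨e, e⟩⟩.
[ρ [[ψ α] μ]]: ⟨t, e⟩ and ⟨e, ⟨e, e⟩⟩ cannot combine by function application — type clash.

no type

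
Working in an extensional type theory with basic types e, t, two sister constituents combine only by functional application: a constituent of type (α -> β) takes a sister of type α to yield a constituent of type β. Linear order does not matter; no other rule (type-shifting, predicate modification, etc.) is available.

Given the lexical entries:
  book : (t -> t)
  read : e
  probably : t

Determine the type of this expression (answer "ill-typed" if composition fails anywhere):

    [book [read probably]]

[read probably]: e with t — neither is a function whose domain matches the other; composition fails here.

ill-typed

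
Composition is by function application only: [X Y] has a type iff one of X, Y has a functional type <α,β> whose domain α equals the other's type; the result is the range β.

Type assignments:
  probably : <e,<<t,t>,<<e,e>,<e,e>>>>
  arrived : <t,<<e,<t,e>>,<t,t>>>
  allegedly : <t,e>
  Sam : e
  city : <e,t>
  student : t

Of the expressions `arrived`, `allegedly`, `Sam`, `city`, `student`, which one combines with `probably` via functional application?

arrived : <t,<<e,<t,e>>,<t,t>>> — does not combine with probably.
allegedly : <t,e> — does not combine with probably.
Sam — combines: probably : <e,<<t,t>,<<e,e>,<e,e>>>> takes Sam : e as argument, giving <<t,t>,<<e,e>,<e,e>>>.
city : <e,t> — does not combine with probably.
student : t — does not combine with probably.

Sam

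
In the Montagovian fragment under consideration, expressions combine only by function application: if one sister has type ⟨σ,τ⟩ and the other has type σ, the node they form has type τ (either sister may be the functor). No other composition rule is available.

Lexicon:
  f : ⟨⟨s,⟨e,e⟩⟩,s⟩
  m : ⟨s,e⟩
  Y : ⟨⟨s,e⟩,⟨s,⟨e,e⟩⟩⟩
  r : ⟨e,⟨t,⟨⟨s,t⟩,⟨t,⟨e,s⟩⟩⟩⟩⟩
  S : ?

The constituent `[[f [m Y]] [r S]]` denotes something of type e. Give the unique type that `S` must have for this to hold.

For [[f [m Y]] [r S]] to have type e with [f [m Y]] of type s, [r S] must be the function: [r S] : ⟨s,e⟩.
For [r S] to have type ⟨s,e⟩ with r of type ⟨e,⟨t,⟨⟨s,t⟩,⟨t,⟨e,s⟩⟩⟩⟩⟩, S must be the function: S : ⟨⟨e,⟨t,⟨⟨s,t⟩,⟨t,⟨e,s⟩⟩⟩⟩⟩,⟨s,e⟩⟩.

⟨⟨e,⟨t,⟨⟨s,t⟩,⟨t,⟨e,s⟩⟩⟩⟩⟩,⟨s,e⟩⟩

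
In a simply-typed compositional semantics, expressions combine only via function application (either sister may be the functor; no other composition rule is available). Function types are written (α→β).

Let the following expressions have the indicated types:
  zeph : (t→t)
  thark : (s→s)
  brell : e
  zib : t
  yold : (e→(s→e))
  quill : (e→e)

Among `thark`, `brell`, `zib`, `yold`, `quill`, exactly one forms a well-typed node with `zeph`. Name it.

thark : (s→s) — neither side's domain matches the other.
brell : e — neither side's domain matches the other.
zib — combines: zeph : (t→t) takes zib : t as argument, giving t.
yold : (e→(s→e)) — neither side's domain matches the other.
quill : (e→e) — neither side's domain matches the other.

zib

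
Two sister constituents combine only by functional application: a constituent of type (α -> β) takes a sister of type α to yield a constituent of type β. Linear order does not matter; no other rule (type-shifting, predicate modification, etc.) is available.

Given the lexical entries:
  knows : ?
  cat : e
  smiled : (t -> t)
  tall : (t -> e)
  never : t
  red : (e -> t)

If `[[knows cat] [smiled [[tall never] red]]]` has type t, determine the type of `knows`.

(e -> (t -> t))

[[knows cat] [smiled [[tall never] red]]] is required to be t. [smiled [[tall never] red]] : t cannot yield t as functor, so [knows cat] : (t -> t).
[knows cat] is required to be (t -> t). cat : e cannot yield (t -> t) as functor, so knows : (e -> (t -> t)).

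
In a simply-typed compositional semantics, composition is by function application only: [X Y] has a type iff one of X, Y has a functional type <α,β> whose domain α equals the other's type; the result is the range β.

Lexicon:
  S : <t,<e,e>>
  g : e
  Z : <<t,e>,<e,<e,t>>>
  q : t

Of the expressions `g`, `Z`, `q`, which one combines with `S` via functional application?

q

g : e — neither side's domain matches the other.
Z : <<t,e>,<e,<e,t>>> — neither side's domain matches the other.
q — combines: S : <t,<e,e>> takes q : t as argument, giving <e,e>.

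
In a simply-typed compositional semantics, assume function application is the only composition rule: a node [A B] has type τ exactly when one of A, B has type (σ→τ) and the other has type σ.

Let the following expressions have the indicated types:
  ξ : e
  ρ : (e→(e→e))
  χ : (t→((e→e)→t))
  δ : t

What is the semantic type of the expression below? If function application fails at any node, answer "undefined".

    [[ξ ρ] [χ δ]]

[ξ ρ]: (e→(e→e)) applied to e yields (e→e).
[χ δ]: (t→((e→e)→t)) applied to t yields ((e→e)→t).
[[ξ ρ] [χ δ]]: ((e→e)→t) applied to (e→e) yields t.

t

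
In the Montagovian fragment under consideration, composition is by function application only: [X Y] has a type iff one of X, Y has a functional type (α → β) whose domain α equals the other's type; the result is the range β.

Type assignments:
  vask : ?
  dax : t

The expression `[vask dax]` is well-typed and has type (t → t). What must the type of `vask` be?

[vask dax] is required to be (t → t). dax : t cannot yield (t → t) as functor, so vask : (t → (t → t)).

(t → (t → t))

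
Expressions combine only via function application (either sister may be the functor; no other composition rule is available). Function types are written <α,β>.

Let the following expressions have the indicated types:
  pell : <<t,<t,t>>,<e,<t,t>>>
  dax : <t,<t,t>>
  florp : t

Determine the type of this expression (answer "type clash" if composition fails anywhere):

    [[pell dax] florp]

[pell dax] — pell of type <<t,<t,t>>,<e,<t,t>>> combines with dax of type <t,<t,t>>: type <e,<t,t>>.
[[pell dax] florp]: <e,<t,t>> with t — neither is a function whose domain matches the other; composition fails here.

type clash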